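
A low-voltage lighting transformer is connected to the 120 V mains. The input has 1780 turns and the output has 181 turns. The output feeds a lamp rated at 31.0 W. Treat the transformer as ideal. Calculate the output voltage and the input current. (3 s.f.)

V_out ≈ 12.2 V, I_in ≈ 0.258 A

V_out = V_in × N_out/N_in = 120 × 181/1780 = 12.202 V.
I_out = P/V_out = 31.0/12.202 = 2.5405 A.
I_in = I_out × N_out/N_in = 2.5405 × 181/1780 = 0.258 A.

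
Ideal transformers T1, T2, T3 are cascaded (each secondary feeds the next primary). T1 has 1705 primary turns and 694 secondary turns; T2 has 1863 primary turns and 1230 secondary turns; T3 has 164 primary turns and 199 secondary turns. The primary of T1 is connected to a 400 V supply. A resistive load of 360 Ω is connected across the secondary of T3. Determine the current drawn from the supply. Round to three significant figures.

After T1: V = 400.00 × 694/1705 = 162.82 V.
After T2: V = 162.82 × 1230/1863 = 107.49 V.
After T3: V = 107.49 × 199/164 = 130.44 V.
I_load = 130.44/360 = 0.36232 A, so P_out = 130.44 × 0.36232 = 47.260 W.
All ideal ⇒ P_in = P_out, so I_supply = 47.260/400 = 0.118 A.

I_supply ≈ 0.118 A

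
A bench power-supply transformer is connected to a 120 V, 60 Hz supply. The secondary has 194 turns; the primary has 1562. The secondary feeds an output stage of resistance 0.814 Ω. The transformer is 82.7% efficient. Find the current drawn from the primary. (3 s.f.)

V_s = 120 × 194/1562 = 14.904 V.
I_s = V_s/R = 14.904/0.814 = 18.310 A.
P_out = V_s I_s = 14.904 × 18.310 = 272.88 W.
P_in = P_out/η = 272.88/0.827 = 329.97 W.
I_p = P_in/V_p = 329.97/120 = 2.75 A.

I_p ≈ 2.75 A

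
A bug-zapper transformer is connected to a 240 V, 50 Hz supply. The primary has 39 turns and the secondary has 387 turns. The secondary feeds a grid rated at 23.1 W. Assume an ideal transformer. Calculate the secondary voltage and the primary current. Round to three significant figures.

V_s ≈ 2380 V, I_p ≈ 0.0963 A

V_s = V_p × N_s/N_p = 240 × 387/39 = 2381.5 V.
I_s = P/V_s = 23.1/2381.5 = 0.0096996 A.
I_p = I_s × N_s/N_p = 0.0096996 × 387/39 = 0.0963 A.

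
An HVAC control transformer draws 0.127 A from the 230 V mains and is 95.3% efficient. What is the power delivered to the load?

P_out ≈ 27.8 W

P_in = V_p I_p = 230 × 0.127 = 29.210 W.
P_out = η P_in = 0.953 × 29.210 = 27.8 W.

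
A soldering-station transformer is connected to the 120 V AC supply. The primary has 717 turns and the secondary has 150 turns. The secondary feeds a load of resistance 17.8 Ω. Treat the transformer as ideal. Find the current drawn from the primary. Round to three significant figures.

I_p ≈ 0.295 A

V_s = V_p × N_s/N_p = 120 × 150/717 = 25.105 V.
I_s = V_s/R = 25.105/17.8 = 1.4104 A.
For an ideal transformer I_p N_p = I_s N_s, so I_p = 1.4104 × 150/717 = 0.295 A.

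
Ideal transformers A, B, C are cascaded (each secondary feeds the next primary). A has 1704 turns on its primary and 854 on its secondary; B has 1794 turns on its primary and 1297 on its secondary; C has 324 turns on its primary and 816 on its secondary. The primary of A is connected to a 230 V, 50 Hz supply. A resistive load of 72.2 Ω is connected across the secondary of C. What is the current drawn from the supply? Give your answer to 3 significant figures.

I_supply ≈ 2.65 A

After A: V = 230.00 × 854/1704 = 115.27 V.
After B: V = 115.27 × 1297/1794 = 83.336 V.
After C: V = 83.336 × 816/324 = 209.88 V.
I_load = 209.88/72.2 = 2.9070 A, so P_out = 209.88 × 2.9070 = 610.13 W.
All ideal ⇒ P_in = P_out, so I_supply = 610.13/230 = 2.65 A.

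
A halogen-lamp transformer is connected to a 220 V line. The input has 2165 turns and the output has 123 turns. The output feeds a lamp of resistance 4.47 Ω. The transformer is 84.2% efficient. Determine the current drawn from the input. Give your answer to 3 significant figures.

V_out = 220 × 123/2165 = 12.499 V.
I_out = V_out/R = 12.499/4.47 = 2.7962 A.
P_out = V_out I_out = 12.499 × 2.7962 = 34.949 W.
P_in = P_out/η = 34.949/0.842 = 41.507 W.
I_in = P_in/V_in = 41.507/220 = 0.189 A.

I_in ≈ 0.189 A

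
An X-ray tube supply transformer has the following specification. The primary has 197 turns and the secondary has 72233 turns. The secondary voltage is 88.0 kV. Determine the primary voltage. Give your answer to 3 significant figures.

V_p/V_s = N_p/N_s, so V_p = 88000 × 197/72233 = 240 V.

V_p ≈ 240 V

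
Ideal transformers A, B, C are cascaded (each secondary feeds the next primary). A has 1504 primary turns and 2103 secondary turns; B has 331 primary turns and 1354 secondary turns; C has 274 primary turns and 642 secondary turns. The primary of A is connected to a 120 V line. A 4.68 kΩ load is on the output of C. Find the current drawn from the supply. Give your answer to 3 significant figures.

After A: V = 120.00 × 2103/1504 = 167.79 V.
After B: V = 167.79 × 1354/331 = 686.38 V.
After C: V = 686.38 × 642/274 = 1608.2 V.
I_load = 1608.2/4680 = 0.34364 A, so P_out = 1608.2 × 0.34364 = 552.65 W.
All ideal ⇒ P_in = P_out, so I_supply = 552.65/120 = 4.61 A.

I_supply ≈ 4.61 A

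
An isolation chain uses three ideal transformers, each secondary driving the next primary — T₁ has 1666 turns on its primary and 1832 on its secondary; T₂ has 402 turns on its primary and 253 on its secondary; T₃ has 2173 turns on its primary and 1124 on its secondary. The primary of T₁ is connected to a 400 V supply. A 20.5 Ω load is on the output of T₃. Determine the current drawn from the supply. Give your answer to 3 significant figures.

Secondary of T₁: V = 400.00 × 1832/1666 = 439.86 V.
Secondary of T₂: V = 439.86 × 253/402 = 276.82 V.
Secondary of T₃: V = 276.82 × 1124/2173 = 143.19 V.
I_load = 143.19/20.5 = 6.9849 A, so P_out = 143.19 × 6.9849 = 1000.2 W.
All ideal ⇒ P_in = P_out, so I_supply = 1000.2/400 = 2.50 A.

I_supply ≈ 2.50 A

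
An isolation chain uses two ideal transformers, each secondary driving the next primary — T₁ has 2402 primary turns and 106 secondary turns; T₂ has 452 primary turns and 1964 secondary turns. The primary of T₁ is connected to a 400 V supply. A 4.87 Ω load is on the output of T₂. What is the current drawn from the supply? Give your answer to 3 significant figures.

Secondary of T₁: V = 400.00 × 106/2402 = 17.652 V.
Secondary of T₂: V = 17.652 × 1964/452 = 76.700 V.
I_load = 76.700/4.87 = 15.750 A, so P_out = 76.700 × 15.750 = 1208.0 W.
All ideal ⇒ P_in = P_out, so I_supply = 1208.0/400 = 3.02 A.

I_supply ≈ 3.02 A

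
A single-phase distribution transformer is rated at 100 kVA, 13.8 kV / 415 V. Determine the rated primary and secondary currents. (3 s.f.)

I_p = S/V_p = 100000/13800 = 7.25 A.
I_s = S/V_s = 100000/415 = 241 A.

I_p ≈ 7.25 A, I_s ≈ 241 A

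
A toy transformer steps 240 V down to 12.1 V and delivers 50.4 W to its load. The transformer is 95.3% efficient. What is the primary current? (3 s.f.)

P_in = P_out/η = 50.4/0.953 = 52.886 W.
I_p = P_in/V_p = 52.886/240 = 0.220 A.

I_p ≈ 0.220 A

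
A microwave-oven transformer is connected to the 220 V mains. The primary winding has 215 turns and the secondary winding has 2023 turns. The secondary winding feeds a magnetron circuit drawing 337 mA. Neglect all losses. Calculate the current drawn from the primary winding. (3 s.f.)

I_p ≈ 3.17 A

For an ideal transformer I_p N_p = I_s N_s, so I_p = 0.337 × 2023/215 = 3.17 A.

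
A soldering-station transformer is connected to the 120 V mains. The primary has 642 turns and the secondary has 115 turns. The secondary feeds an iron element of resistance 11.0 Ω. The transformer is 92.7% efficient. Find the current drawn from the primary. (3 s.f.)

V_s = 120 × 115/642 = 21.495 V.
I_s = V_s/R = 21.495/11.0 = 1.9541 A.
P_out = V_s I_s = 21.495 × 1.9541 = 42.004 W.
P_in = P_out/η = 42.004/0.927 = 45.312 W.
I_p = P_in/V_p = 45.312/120 = 0.378 A.

I_p ≈ 0.378 A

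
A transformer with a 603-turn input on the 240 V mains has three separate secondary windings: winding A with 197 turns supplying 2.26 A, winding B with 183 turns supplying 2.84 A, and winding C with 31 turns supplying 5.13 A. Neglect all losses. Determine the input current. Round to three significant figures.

V_A = 240 × 197/603 = 78.408 V; V_B = 240 × 183/603 = 72.836 V; V_C = 240 × 31/603 = 12.338 V.
P_out = V_A I_A + V_B I_B + V_C I_C = 78.408×2.26 + 72.836×2.84 + 12.338×5.13 = 177.20 + 206.85 + 63.296 = 447.35 W.
Ideal ⇒ P_in = P_out, so I_in = P_out/V_in = 447.35/240 = 1.86 A.

I_in ≈ 1.86 A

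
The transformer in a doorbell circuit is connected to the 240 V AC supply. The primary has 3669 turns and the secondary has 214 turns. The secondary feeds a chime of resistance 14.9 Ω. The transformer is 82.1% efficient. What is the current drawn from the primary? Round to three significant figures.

I_p ≈ 0.0667 A

V_s = 240 × 214/3669 = 13.998 V.
I_s = V_s/R = 13.998/14.9 = 0.93949 A.
P_out = V_s I_s = 13.998 × 0.93949 = 13.151 W.
P_in = P_out/η = 13.151/0.821 = 16.019 W.
I_p = P_in/V_p = 16.019/240 = 0.0667 A.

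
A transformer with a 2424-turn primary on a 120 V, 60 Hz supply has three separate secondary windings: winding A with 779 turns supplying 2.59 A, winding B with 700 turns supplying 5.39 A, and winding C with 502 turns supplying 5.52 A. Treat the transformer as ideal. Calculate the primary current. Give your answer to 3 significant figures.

V_A = 120 × 779/2424 = 38.564 V; V_B = 120 × 700/2424 = 34.653 V; V_C = 120 × 502/2424 = 24.851 V.
P_out = V_A I_A + V_B I_B + V_C I_C = 38.564×2.59 + 34.653×5.39 + 24.851×5.52 = 99.882 + 186.78 + 137.18 = 423.84 W.
Ideal ⇒ P_in = P_out, so I_p = P_out/V_p = 423.84/120 = 3.53 A.

I_p ≈ 3.53 A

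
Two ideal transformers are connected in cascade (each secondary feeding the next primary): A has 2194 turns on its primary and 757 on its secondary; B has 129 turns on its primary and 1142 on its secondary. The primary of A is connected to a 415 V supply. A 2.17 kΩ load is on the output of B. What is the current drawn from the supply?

I_supply ≈ 1.78 A

Secondary of A: V = 415.00 × 757/2194 = 143.19 V.
Secondary of B: V = 143.19 × 1142/129 = 1267.6 V.
I_load = 1267.6/2170 = 0.58415 A, so P_out = 1267.6 × 0.58415 = 740.47 W.
All ideal ⇒ P_in = P_out, so I_supply = 740.47/415 = 1.78 A.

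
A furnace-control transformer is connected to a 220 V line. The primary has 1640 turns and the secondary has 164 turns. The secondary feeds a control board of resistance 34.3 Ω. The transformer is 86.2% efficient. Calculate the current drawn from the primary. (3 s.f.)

V_s = 220 × 164/1640 = 22.000 V.
I_s = V_s/R = 22.000/34.3 = 0.64140 A.
P_out = V_s I_s = 22.000 × 0.64140 = 14.111 W.
P_in = P_out/η = 14.111/0.862 = 16.370 W.
I_p = P_in/V_p = 16.370/220 = 0.0744 A.

I_p ≈ 0.0744 A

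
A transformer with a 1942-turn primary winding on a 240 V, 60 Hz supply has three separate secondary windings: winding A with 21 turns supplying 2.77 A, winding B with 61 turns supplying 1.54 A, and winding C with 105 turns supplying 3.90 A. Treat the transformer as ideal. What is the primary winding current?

I_p ≈ 0.289 A

V_A = 240 × 21/1942 = 2.5953 V; V_B = 240 × 61/1942 = 7.5386 V; V_C = 240 × 105/1942 = 12.976 V.
P_out = V_A I_A + V_B I_B + V_C I_C = 2.5953×2.77 + 7.5386×1.54 + 12.976×3.90 = 7.1889 + 11.609 + 50.608 = 69.406 W.
Ideal ⇒ P_in = P_out, so I_p = P_out/V_p = 69.406/240 = 0.289 A.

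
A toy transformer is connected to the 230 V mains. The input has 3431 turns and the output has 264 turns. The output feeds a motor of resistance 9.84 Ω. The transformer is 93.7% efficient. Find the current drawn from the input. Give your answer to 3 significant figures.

V_out = 230 × 264/3431 = 17.697 V.
I_out = V_out/R = 17.697/9.84 = 1.7985 A.
P_out = V_out I_out = 17.697 × 1.7985 = 31.829 W.
P_in = P_out/η = 31.829/0.937 = 33.969 W.
I_in = P_in/V_in = 33.969/230 = 0.148 A.

I_in ≈ 0.148 A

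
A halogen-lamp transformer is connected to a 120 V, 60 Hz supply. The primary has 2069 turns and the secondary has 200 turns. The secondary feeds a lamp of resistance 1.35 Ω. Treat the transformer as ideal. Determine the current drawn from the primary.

I_p ≈ 0.831 A

V_s = V_p × N_s/N_p = 120 × 200/2069 = 11.600 V.
I_s = V_s/R = 11.600/1.35 = 8.5924 A.
For an ideal transformer I_p N_p = I_s N_s, so I_p = 8.5924 × 200/2069 = 0.831 A.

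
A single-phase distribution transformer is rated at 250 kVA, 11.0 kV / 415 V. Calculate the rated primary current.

I_p ≈ 22.7 A

I_p = S/V_p = 250000/11000 = 22.7 A.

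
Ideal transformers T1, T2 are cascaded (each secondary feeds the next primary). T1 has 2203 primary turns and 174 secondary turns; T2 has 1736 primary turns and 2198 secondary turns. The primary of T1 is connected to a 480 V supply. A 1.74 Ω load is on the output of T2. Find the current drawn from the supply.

Secondary of T1: V = 480.00 × 174/2203 = 37.912 V.
Secondary of T2: V = 37.912 × 2198/1736 = 48.001 V.
I_load = 48.001/1.74 = 27.587 A, so P_out = 48.001 × 27.587 = 1324.2 W.
All ideal ⇒ P_in = P_out, so I_supply = 1324.2/480 = 2.76 A.

I_supply ≈ 2.76 A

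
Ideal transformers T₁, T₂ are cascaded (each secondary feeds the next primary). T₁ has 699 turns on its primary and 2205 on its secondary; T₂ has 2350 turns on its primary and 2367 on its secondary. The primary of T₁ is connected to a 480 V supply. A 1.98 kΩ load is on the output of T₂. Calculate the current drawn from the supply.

After T₁: V = 480.00 × 2205/699 = 1514.2 V.
After T₂: V = 1514.2 × 2367/2350 = 1525.1 V.
I_load = 1525.1/1980 = 0.77026 A, so P_out = 1525.1 × 0.77026 = 1174.7 W.
All ideal ⇒ P_in = P_out, so I_supply = 1174.7/480 = 2.45 A.

I_supply ≈ 2.45 A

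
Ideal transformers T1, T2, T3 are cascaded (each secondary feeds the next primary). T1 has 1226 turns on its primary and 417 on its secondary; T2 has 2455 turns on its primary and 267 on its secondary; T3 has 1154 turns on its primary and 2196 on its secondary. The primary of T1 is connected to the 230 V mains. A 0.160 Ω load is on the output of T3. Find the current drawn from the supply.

I_supply ≈ 7.12 A

Secondary of T1: V = 230.00 × 417/1226 = 78.230 V.
Secondary of T2: V = 78.230 × 267/2455 = 8.5081 V.
Secondary of T3: V = 8.5081 × 2196/1154 = 16.190 V.
I_load = 16.190/0.160 = 101.19 A, so P_out = 16.190 × 101.19 = 1638.3 W.
All ideal ⇒ P_in = P_out, so I_supply = 1638.3/230 = 7.12 A.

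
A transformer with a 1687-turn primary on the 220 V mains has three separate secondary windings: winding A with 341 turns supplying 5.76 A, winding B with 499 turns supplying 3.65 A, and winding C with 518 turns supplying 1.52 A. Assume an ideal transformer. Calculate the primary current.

V_A = 220 × 341/1687 = 44.469 V; V_B = 220 × 499/1687 = 65.074 V; V_C = 220 × 518/1687 = 67.552 V.
P_out = V_A I_A + V_B I_B + V_C I_C = 44.469×5.76 + 65.074×3.65 + 67.552×1.52 = 256.14 + 237.52 + 102.68 = 596.34 W.
Ideal ⇒ P_in = P_out, so I_p = P_out/V_p = 596.34/220 = 2.71 A.

I_p ≈ 2.71 A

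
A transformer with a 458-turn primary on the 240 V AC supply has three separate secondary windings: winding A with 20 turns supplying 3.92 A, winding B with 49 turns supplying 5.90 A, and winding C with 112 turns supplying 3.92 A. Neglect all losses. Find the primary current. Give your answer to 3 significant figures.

V_A = 240 × 20/458 = 10.480 V; V_B = 240 × 49/458 = 25.677 V; V_C = 240 × 112/458 = 58.690 V.
P_out = V_A I_A + V_B I_B + V_C I_C = 10.480×3.92 + 25.677×5.90 + 58.690×3.92 = 41.083 + 151.49 + 230.06 = 422.64 W.
Ideal ⇒ P_in = P_out, so I_p = P_out/V_p = 422.64/240 = 1.76 A.

I_p ≈ 1.76 A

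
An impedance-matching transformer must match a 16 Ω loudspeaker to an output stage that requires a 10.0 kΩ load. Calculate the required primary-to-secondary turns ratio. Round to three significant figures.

Z_p/Z_s = (N_p/N_s)², so N_p/N_s = √(10000/16) = √625 = 25.0.

N_p/N_s ≈ 25.0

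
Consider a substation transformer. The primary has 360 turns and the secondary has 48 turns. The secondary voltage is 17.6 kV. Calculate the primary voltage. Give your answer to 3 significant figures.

V_p/V_s = N_p/N_s, so V_p = 17600 × 360/48 = 132000 V.

V_p ≈ 132000 V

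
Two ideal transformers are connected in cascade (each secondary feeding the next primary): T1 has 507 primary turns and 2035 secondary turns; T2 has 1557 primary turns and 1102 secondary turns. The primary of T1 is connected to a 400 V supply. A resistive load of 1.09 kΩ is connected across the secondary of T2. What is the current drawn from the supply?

I_supply ≈ 2.96 A

After T1: V = 400.00 × 2035/507 = 1605.5 V.
After T2: V = 1605.5 × 1102/1557 = 1136.3 V.
I_load = 1136.3/1090 = 1.0425 A, so P_out = 1136.3 × 1.0425 = 1184.7 W.
All ideal ⇒ P_in = P_out, so I_supply = 1184.7/400 = 2.96 A.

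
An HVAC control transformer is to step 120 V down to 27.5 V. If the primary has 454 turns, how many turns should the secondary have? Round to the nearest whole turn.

N_s = 104 turns

N_s/N_p = V_s/V_p, so N_s = 454 × 27.5/120 = 104.0 ≈ 104 turns.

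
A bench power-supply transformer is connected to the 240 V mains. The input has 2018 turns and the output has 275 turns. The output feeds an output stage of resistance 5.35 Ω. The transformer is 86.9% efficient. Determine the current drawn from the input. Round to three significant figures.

I_in ≈ 0.959 A

V_out = 240 × 275/2018 = 32.706 V.
I_out = V_out/R = 32.706/5.35 = 6.1132 A.
P_out = V_out I_out = 32.706 × 6.1132 = 199.94 W.
P_in = P_out/η = 199.94/0.869 = 230.08 W.
I_in = P_in/V_in = 230.08/240 = 0.959 A.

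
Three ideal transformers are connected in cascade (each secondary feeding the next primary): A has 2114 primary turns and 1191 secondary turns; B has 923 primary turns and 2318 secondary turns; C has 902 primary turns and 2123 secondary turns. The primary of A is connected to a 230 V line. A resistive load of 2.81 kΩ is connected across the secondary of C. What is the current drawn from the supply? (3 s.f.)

Secondary of A: V = 230.00 × 1191/2114 = 129.58 V.
Secondary of B: V = 129.58 × 2318/923 = 325.42 V.
Secondary of C: V = 325.42 × 2123/902 = 765.93 V.
I_load = 765.93/2810 = 0.27257 A, so P_out = 765.93 × 0.27257 = 208.77 W.
All ideal ⇒ P_in = P_out, so I_supply = 208.77/230 = 0.908 A.

I_supply ≈ 0.908 A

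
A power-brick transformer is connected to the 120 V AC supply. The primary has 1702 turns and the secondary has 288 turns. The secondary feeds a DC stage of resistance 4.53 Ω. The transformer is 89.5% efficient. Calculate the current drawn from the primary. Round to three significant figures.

V_s = 120 × 288/1702 = 20.306 V.
I_s = V_s/R = 20.306/4.53 = 4.4825 A.
P_out = V_s I_s = 20.306 × 4.4825 = 91.019 W.
P_in = P_out/η = 91.019/0.895 = 101.70 W.
I_p = P_in/V_p = 101.70/120 = 0.847 A.

I_p ≈ 0.847 A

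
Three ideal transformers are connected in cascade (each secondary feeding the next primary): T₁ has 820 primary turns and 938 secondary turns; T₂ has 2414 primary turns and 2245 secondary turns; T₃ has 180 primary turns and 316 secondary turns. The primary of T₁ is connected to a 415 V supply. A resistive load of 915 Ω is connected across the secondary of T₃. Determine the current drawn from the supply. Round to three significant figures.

I_supply ≈ 1.58 A

After T₁: V = 415.00 × 938/820 = 474.72 V.
After T₂: V = 474.72 × 2245/2414 = 441.49 V.
After T₃: V = 441.49 × 316/180 = 775.05 V.
I_load = 775.05/915 = 0.84705 A, so P_out = 775.05 × 0.84705 = 656.51 W.
All ideal ⇒ P_in = P_out, so I_supply = 656.51/415 = 1.58 A.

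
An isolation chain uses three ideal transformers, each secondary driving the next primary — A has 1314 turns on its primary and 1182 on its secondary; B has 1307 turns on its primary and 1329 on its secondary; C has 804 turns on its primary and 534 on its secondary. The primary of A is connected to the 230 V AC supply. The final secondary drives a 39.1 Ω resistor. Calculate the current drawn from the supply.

I_supply ≈ 2.17 A

After A: V = 230.00 × 1182/1314 = 206.89 V.
After B: V = 206.89 × 1329/1307 = 210.38 V.
After C: V = 210.38 × 534/804 = 139.73 V.
I_load = 139.73/39.1 = 3.5736 A, so P_out = 139.73 × 3.5736 = 499.34 W.
All ideal ⇒ P_in = P_out, so I_supply = 499.34/230 = 2.17 A.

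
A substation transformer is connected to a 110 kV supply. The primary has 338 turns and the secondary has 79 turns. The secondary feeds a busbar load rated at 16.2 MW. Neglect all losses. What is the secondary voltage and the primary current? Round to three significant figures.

V_s = V_p × N_s/N_p = 110000 × 79/338 = 25710 V.
I_s = P/V_s = 1.62×10^7/25710 = 630.10 A.
I_p = I_s × N_s/N_p = 630.10 × 79/338 = 147 A.

V_s ≈ 25700 V, I_p ≈ 147 A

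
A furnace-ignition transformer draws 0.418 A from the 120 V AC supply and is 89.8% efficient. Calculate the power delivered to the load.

P_in = V_p I_p = 120 × 0.418 = 50.160 W.
P_out = η P_in = 0.898 × 50.160 = 45.0 W.

P_out ≈ 45.0 W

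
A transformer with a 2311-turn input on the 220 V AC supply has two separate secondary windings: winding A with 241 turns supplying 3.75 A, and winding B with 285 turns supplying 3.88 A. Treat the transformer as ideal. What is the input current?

V_A = 220 × 241/2311 = 22.942 V; V_B = 220 × 285/2311 = 27.131 V.
P_out = V_A I_A + V_B I_B = 22.942×3.75 + 27.131×3.88 = 86.034 + 105.27 = 191.30 W.
Ideal ⇒ P_in = P_out, so I_in = P_out/V_in = 191.30/220 = 0.870 A.

I_in ≈ 0.870 A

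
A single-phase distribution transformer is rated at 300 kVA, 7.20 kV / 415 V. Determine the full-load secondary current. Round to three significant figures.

I_s ≈ 723 A

I_s = S/V_s = 300000/415 = 723 A.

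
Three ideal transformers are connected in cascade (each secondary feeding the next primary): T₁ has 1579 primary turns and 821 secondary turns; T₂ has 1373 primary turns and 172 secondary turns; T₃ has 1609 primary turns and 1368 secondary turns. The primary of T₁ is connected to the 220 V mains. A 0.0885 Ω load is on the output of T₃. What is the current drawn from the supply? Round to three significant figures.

After T₁: V = 220.00 × 821/1579 = 114.39 V.
After T₂: V = 114.39 × 172/1373 = 14.330 V.
After T₃: V = 14.330 × 1368/1609 = 12.183 V.
I_load = 12.183/0.0885 = 137.67 A, so P_out = 12.183 × 137.67 = 1677.3 W.
All ideal ⇒ P_in = P_out, so I_supply = 1677.3/220 = 7.62 A.

I_supply ≈ 7.62 A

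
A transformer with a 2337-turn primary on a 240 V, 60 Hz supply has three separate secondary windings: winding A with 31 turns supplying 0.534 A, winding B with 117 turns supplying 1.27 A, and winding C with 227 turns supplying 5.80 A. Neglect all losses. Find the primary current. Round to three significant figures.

V_A = 240 × 31/2337 = 3.1836 V; V_B = 240 × 117/2337 = 12.015 V; V_C = 240 × 227/2337 = 23.312 V.
P_out = V_A I_A + V_B I_B + V_C I_C = 3.1836×0.534 + 12.015×1.27 + 23.312×5.80 = 1.7000 + 15.260 + 135.21 = 152.17 W.
Ideal ⇒ P_in = P_out, so I_p = P_out/V_p = 152.17/240 = 0.634 A.

I_p ≈ 0.634 A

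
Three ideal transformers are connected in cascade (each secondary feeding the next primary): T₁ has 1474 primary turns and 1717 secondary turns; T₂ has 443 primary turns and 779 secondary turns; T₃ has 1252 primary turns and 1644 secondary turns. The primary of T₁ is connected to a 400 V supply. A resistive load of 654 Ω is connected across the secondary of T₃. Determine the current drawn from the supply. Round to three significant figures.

After T₁: V = 400.00 × 1717/1474 = 465.94 V.
After T₂: V = 465.94 × 779/443 = 819.34 V.
After T₃: V = 819.34 × 1644/1252 = 1075.9 V.
I_load = 1075.9/654 = 1.6451 A, so P_out = 1075.9 × 1.6451 = 1769.9 W.
All ideal ⇒ P_in = P_out, so I_supply = 1769.9/400 = 4.42 A.

I_supply ≈ 4.42 A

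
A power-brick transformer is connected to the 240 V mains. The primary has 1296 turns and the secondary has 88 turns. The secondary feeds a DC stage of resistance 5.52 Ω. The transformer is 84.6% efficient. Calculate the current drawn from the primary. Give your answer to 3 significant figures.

I_p ≈ 0.237 A

V_s = 240 × 88/1296 = 16.296 V.
I_s = V_s/R = 16.296/5.52 = 2.9522 A.
P_out = V_s I_s = 16.296 × 2.9522 = 48.110 W.
P_in = P_out/η = 48.110/0.846 = 56.868 W.
I_p = P_in/V_p = 56.868/240 = 0.237 A.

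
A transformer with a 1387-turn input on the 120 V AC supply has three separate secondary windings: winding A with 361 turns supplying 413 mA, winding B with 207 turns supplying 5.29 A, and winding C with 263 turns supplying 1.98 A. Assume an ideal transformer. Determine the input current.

V_A = 120 × 361/1387 = 31.233 V; V_B = 120 × 207/1387 = 17.909 V; V_C = 120 × 263/1387 = 22.754 V.
P_out = V_A I_A + V_B I_B + V_C I_C = 31.233×0.413 + 17.909×5.29 + 22.754×1.98 = 12.899 + 94.739 + 45.053 = 152.69 W.
Ideal ⇒ P_in = P_out, so I_in = P_out/V_in = 152.69/120 = 1.27 A.

I_in ≈ 1.27 A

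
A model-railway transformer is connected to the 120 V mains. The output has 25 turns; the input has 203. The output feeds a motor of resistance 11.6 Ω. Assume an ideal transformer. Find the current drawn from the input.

I_in ≈ 0.157 A

V_out = V_in × N_out/N_in = 120 × 25/203 = 14.778 V.
I_out = V_out/R = 14.778/11.6 = 1.2740 A.
For an ideal transformer I_in N_in = I_out N_out, so I_in = 1.2740 × 25/203 = 0.157 A.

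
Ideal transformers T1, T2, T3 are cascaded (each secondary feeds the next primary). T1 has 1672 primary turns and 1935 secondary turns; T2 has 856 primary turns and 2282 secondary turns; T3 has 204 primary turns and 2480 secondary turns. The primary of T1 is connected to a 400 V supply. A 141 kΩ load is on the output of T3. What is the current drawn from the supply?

I_supply ≈ 3.99 A

Secondary of T1: V = 400.00 × 1935/1672 = 462.92 V.
Secondary of T2: V = 462.92 × 2282/856 = 1234.1 V.
Secondary of T3: V = 1234.1 × 2480/204 = 15003 V.
I_load = 15003/141000 = 0.10640 A, so P_out = 15003 × 0.10640 = 1596.3 W.
All ideal ⇒ P_in = P_out, so I_supply = 1596.3/400 = 3.99 A.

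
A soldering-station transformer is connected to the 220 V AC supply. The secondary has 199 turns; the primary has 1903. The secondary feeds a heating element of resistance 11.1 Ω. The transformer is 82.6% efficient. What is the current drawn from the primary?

I_p ≈ 0.262 A

V_s = 220 × 199/1903 = 23.006 V.
I_s = V_s/R = 23.006/11.1 = 2.0726 A.
P_out = V_s I_s = 23.006 × 2.0726 = 47.682 W.
P_in = P_out/η = 47.682/0.826 = 57.726 W.
I_p = P_in/V_p = 57.726/220 = 0.262 A.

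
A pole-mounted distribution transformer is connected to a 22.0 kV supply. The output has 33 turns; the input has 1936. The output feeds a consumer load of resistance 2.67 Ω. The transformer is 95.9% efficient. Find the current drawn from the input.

I_in ≈ 2.50 A

V_out = 22000 × 33/1936 = 375.00 V.
I_out = V_out/R = 375.00/2.67 = 140.45 A.
P_out = V_out I_out = 375.00 × 140.45 = 52669 W.
P_in = P_out/η = 52669/0.959 = 54920 W.
I_in = P_in/V_in = 54920/22000 = 2.50 A.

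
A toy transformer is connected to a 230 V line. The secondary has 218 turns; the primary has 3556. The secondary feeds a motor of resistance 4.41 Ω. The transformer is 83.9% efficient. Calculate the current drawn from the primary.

V_s = 230 × 218/3556 = 14.100 V.
I_s = V_s/R = 14.100/4.41 = 3.1973 A.
P_out = V_s I_s = 14.100 × 3.1973 = 45.082 W.
P_in = P_out/η = 45.082/0.839 = 53.733 W.
I_p = P_in/V_p = 53.733/230 = 0.234 A.

I_p ≈ 0.234 A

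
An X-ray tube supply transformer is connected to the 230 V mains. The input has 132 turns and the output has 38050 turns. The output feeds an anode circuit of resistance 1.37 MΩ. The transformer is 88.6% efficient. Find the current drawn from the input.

I_in ≈ 15.7 A

V_out = 230 × 38050/132 = 66299 V.
I_out = V_out/R = 66299/(1.37×10^6) = 0.048394 A.
P_out = V_out I_out = 66299 × 0.048394 = 3208.5 W.
P_in = P_out/η = 3208.5/0.886 = 3621.3 W.
I_in = P_in/V_in = 3621.3/230 = 15.7 A.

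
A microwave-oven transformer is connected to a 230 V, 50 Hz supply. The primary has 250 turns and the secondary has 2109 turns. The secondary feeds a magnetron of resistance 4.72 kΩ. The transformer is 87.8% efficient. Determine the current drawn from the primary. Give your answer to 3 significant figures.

V_s = 230 × 2109/250 = 1940.3 V.
I_s = V_s/R = 1940.3/4720 = 0.41108 A.
P_out = V_s I_s = 1940.3 × 0.41108 = 797.60 W.
P_in = P_out/η = 797.60/0.878 = 908.43 W.
I_p = P_in/V_p = 908.43/230 = 3.95 A.

I_p ≈ 3.95 A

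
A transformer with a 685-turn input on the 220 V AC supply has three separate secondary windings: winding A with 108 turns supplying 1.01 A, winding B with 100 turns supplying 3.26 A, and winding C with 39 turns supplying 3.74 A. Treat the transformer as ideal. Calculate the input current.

I_in ≈ 0.848 A

V_A = 220 × 108/685 = 34.686 V; V_B = 220 × 100/685 = 32.117 V; V_C = 220 × 39/685 = 12.526 V.
P_out = V_A I_A + V_B I_B + V_C I_C = 34.686×1.01 + 32.117×3.26 + 12.526×3.74 = 35.033 + 104.70 + 46.846 = 186.58 W.
Ideal ⇒ P_in = P_out, so I_in = P_out/V_in = 186.58/220 = 0.848 A.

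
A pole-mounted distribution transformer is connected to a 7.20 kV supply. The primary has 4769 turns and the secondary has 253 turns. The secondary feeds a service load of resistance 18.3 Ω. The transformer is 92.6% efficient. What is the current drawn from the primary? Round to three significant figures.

V_s = 7200 × 253/4769 = 381.97 V.
I_s = V_s/R = 381.97/18.3 = 20.873 A.
P_out = V_s I_s = 381.97 × 20.873 = 7972.6 W.
P_in = P_out/η = 7972.6/0.926 = 8609.7 W.
I_p = P_in/V_p = 8609.7/7200 = 1.20 A.

I_p ≈ 1.20 A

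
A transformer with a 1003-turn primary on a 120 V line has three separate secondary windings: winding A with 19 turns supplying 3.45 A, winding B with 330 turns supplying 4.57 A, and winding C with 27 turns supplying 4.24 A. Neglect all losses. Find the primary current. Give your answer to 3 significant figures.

V_A = 120 × 19/1003 = 2.2732 V; V_B = 120 × 330/1003 = 39.482 V; V_C = 120 × 27/1003 = 3.2303 V.
P_out = V_A I_A + V_B I_B + V_C I_C = 2.2732×3.45 + 39.482×4.57 + 3.2303×4.24 = 7.8425 + 180.43 + 13.697 = 201.97 W.
Ideal ⇒ P_in = P_out, so I_p = P_out/V_p = 201.97/120 = 1.68 A.

I_p ≈ 1.68 A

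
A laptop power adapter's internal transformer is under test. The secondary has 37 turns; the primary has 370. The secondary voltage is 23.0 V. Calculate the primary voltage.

V_p ≈ 230 V

V_p/V_s = N_p/N_s, so V_p = 23.0 × 370/37 = 230 V.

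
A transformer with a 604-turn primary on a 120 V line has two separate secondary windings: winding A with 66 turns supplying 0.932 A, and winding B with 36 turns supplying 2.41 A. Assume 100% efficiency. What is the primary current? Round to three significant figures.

I_p ≈ 0.245 A

V_A = 120 × 66/604 = 13.113 V; V_B = 120 × 36/604 = 7.1523 V.
P_out = V_A I_A + V_B I_B = 13.113×0.932 + 7.1523×2.41 = 12.221 + 17.237 = 29.458 W.
Ideal ⇒ P_in = P_out, so I_p = P_out/V_p = 29.458/120 = 0.245 A.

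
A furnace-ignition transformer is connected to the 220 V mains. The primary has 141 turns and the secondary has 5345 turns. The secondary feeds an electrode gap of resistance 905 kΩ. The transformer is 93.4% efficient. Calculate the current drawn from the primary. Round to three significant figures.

V_s = 220 × 5345/141 = 8339.7 V.
I_s = V_s/R = 8339.7/905000 = 0.0092152 A.
P_out = V_s I_s = 8339.7 × 0.0092152 = 76.852 W.
P_in = P_out/η = 76.852/0.934 = 82.282 W.
I_p = P_in/V_p = 82.282/220 = 0.374 A.

I_p ≈ 0.374 A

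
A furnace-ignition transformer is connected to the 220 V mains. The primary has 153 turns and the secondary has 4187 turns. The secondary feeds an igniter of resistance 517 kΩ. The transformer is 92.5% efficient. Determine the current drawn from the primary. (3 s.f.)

I_p ≈ 0.345 A

V_s = 220 × 4187/153 = 6020.5 V.
I_s = V_s/R = 6020.5/517000 = 0.011645 A.
P_out = V_s I_s = 6020.5 × 0.011645 = 70.110 W.
P_in = P_out/η = 70.110/0.925 = 75.794 W.
I_p = P_in/V_p = 75.794/220 = 0.345 A.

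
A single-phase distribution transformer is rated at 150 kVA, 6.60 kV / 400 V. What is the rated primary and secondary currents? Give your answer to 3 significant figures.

I_p = S/V_p = 150000/6600 = 22.7 A.
I_s = S/V_s = 150000/400 = 375 A.

I_p ≈ 22.7 A, I_s ≈ 375 A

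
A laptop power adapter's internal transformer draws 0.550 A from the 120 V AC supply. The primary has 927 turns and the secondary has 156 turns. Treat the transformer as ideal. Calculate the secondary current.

I_s/I_p = N_p/N_s, so I_s = 0.550 × 927/156 = 3.27 A.

I_s ≈ 3.27 A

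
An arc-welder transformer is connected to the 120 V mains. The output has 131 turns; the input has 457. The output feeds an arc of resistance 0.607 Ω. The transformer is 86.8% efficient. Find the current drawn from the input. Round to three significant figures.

V_out = 120 × 131/457 = 34.398 V.
I_out = V_out/R = 34.398/0.607 = 56.669 A.
P_out = V_out I_out = 34.398 × 56.669 = 1949.3 W.
P_in = P_out/η = 1949.3/0.868 = 2245.8 W.
I_in = P_in/V_in = 2245.8/120 = 18.7 A.

I_in ≈ 18.7 A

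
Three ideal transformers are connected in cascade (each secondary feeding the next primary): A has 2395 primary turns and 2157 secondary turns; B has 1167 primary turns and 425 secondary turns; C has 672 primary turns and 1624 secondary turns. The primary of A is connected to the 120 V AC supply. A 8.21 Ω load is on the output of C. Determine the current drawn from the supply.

I_supply ≈ 9.18 A

Secondary of A: V = 120.00 × 2157/2395 = 108.08 V.
Secondary of B: V = 108.08 × 425/1167 = 39.359 V.
Secondary of C: V = 39.359 × 1624/672 = 95.118 V.
I_load = 95.118/8.21 = 11.586 A, so P_out = 95.118 × 11.586 = 1102.0 W.
All ideal ⇒ P_in = P_out, so I_supply = 1102.0/120 = 9.18 A.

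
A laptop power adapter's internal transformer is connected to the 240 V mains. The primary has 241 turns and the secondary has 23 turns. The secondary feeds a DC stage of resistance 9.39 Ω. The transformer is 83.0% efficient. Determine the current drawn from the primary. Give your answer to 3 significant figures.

I_p ≈ 0.280 A

V_s = 240 × 23/241 = 22.905 V.
I_s = V_s/R = 22.905/9.39 = 2.4393 A.
P_out = V_s I_s = 22.905 × 2.4393 = 55.870 W.
P_in = P_out/η = 55.870/0.830 = 67.313 W.
I_p = P_in/V_p = 67.313/240 = 0.280 A.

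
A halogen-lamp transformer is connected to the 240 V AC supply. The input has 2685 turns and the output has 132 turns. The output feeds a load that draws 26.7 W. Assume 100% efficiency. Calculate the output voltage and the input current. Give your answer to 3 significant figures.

V_out ≈ 11.8 V, I_in ≈ 0.111 A

V_out = V_in × N_out/N_in = 240 × 132/2685 = 11.799 V.
I_out = P/V_out = 26.7/11.799 = 2.2629 A.
I_in = I_out × N_out/N_in = 2.2629 × 132/2685 = 0.111 A.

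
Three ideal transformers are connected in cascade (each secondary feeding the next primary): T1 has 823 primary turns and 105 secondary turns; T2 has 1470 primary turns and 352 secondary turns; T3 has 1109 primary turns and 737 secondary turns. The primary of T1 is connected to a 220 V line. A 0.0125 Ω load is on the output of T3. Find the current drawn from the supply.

After T1: V = 220.00 × 105/823 = 28.068 V.
After T2: V = 28.068 × 352/1470 = 6.7211 V.
After T3: V = 6.7211 × 737/1109 = 4.4666 V.
I_load = 4.4666/0.0125 = 357.32 A, so P_out = 4.4666 × 357.32 = 1596.0 W.
All ideal ⇒ P_in = P_out, so I_supply = 1596.0/220 = 7.25 A.

I_supply ≈ 7.25 A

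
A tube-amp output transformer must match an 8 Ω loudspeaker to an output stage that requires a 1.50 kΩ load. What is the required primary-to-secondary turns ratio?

N_p/N_s ≈ 13.7

Z_p/Z_s = (N_p/N_s)², so N_p/N_s = √(1500/8) = √188 = 13.7.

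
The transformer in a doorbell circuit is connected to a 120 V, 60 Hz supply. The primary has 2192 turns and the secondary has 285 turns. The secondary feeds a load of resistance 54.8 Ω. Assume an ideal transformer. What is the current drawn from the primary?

I_p ≈ 0.0370 A

V_s = V_p × N_s/N_p = 120 × 285/2192 = 15.602 V.
I_s = V_s/R = 15.602/54.8 = 0.28471 A.
For an ideal transformer I_p N_p = I_s N_s, so I_p = 0.28471 × 285/2192 = 0.0370 A.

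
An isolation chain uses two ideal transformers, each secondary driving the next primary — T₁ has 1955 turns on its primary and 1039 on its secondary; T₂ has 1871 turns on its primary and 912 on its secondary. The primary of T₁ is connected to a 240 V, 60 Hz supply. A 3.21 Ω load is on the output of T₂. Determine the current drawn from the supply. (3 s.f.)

Secondary of T₁: V = 240.00 × 1039/1955 = 127.55 V.
Secondary of T₂: V = 127.55 × 912/1871 = 62.173 V.
I_load = 62.173/3.21 = 19.369 A, so P_out = 62.173 × 19.369 = 1204.2 W.
All ideal ⇒ P_in = P_out, so I_supply = 1204.2/240 = 5.02 A.

I_supply ≈ 5.02 A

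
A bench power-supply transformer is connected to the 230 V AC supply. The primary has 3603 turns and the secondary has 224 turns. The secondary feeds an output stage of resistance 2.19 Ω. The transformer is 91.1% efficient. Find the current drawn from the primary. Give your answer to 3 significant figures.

I_p ≈ 0.446 A

V_s = 230 × 224/3603 = 14.299 V.
I_s = V_s/R = 14.299/2.19 = 6.5293 A.
P_out = V_s I_s = 14.299 × 6.5293 = 93.364 W.
P_in = P_out/η = 93.364/0.911 = 102.49 W.
I_p = P_in/V_p = 102.49/230 = 0.446 A.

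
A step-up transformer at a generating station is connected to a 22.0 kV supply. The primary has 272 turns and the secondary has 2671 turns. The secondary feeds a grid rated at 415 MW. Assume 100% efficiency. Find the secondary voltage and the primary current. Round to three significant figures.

V_s ≈ 216000 V, I_p ≈ 18900 A

V_s = V_p × N_s/N_p = 22000 × 2671/272 = 216040 V.
I_s = P/V_s = 4.15×10^8/216040 = 1921.0 A.
I_p = I_s × N_s/N_p = 1921.0 × 2671/272 = 18900 A.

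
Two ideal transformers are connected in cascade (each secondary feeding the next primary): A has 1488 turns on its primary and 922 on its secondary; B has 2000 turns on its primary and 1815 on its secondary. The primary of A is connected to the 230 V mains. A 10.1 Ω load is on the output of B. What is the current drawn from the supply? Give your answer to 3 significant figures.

Secondary of A: V = 230.00 × 922/1488 = 142.51 V.
Secondary of B: V = 142.51 × 1815/2000 = 129.33 V.
I_load = 129.33/10.1 = 12.805 A, so P_out = 129.33 × 12.805 = 1656.1 W.
All ideal ⇒ P_in = P_out, so I_supply = 1656.1/230 = 7.20 A.

I_supply ≈ 7.20 A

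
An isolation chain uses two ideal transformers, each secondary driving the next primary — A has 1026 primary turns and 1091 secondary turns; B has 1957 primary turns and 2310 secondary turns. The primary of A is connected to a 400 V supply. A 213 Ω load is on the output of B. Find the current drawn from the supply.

I_supply ≈ 2.96 A

After A: V = 400.00 × 1091/1026 = 425.34 V.
After B: V = 425.34 × 2310/1957 = 502.06 V.
I_load = 502.06/213 = 2.3571 A, so P_out = 502.06 × 2.3571 = 1183.4 W.
All ideal ⇒ P_in = P_out, so I_supply = 1183.4/400 = 2.96 A.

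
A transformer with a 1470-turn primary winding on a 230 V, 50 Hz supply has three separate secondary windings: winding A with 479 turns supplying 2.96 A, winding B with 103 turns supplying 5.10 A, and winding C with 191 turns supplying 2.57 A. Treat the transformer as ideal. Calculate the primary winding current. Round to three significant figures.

V_A = 230 × 479/1470 = 74.946 V; V_B = 230 × 103/1470 = 16.116 V; V_C = 230 × 191/1470 = 29.884 V.
P_out = V_A I_A + V_B I_B + V_C I_C = 74.946×2.96 + 16.116×5.10 + 29.884×2.57 = 221.84 + 82.190 + 76.803 = 380.83 W.
Ideal ⇒ P_in = P_out, so I_p = P_out/V_p = 380.83/230 = 1.66 A.

I_p ≈ 1.66 A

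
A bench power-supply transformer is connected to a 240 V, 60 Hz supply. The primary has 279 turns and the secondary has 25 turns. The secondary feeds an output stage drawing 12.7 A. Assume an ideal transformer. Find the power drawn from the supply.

P ≈ 273 W

I_p = I_s × N_s/N_p = 12.7 × 25/279 = 1.1380 A.
P = V_p I_p = 240 × 1.1380 = 273 W.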